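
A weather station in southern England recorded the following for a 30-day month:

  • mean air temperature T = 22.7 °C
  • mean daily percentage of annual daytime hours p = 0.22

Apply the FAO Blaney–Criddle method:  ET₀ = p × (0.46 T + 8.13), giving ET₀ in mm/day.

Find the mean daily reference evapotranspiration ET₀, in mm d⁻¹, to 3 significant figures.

4.09 mm d⁻¹

ET₀ = 0.22 × (0.46 × 22.7 + 8.13) = 0.22 × 18.572 = 4.0858 mm/d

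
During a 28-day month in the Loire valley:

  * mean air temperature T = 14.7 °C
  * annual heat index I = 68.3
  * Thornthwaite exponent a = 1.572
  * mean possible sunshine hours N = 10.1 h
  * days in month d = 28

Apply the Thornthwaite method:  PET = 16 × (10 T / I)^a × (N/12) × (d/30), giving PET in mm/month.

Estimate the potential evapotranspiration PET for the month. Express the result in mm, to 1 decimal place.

41.9 mm

10T/I = 10 × 14.7 / 68.3 = 2.1523
(10T/I)^a = 2.1523^1.572 = 3.3367
Uncorrected PET = 16 × 3.3367 = 53.387 mm
Correction = (N/12)(d/30) = (10.1/12)(28/30) = 0.7856
PET = 53.387 × 0.7856 = 41.941 mm/month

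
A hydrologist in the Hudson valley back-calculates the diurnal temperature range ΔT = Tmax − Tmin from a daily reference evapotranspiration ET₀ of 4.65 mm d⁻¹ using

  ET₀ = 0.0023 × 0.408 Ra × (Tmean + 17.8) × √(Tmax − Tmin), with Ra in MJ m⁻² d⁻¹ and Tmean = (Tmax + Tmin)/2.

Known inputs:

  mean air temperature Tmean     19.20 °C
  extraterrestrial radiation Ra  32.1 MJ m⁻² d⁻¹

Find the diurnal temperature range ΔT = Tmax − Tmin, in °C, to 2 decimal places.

17.41 °C

√ΔT = ET₀ / [0.0023 × 0.408 × Ra × (Tmean+17.8)] = 4.65 / (0.0023 × 13.0968 × 37.00) = 4.1721
ΔT = 4.1721² = 17.406 °C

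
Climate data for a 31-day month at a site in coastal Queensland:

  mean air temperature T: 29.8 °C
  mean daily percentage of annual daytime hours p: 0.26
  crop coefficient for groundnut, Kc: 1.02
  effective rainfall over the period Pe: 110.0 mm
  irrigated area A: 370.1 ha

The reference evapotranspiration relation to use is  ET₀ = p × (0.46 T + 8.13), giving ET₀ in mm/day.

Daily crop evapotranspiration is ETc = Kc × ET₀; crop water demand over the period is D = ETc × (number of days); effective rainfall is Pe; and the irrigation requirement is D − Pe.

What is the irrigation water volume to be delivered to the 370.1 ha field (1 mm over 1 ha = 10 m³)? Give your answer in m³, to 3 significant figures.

257000 m³

ET₀ = 0.26 × (0.46 × 29.8 + 8.13) = 0.26 × 21.838 = 5.6779 mm/d
ETc = Kc × ET₀ = 1.02 × 5.6779 = 5.7915 mm/d
Crop demand D = ETc × 31 d = 5.7915 × 31 = 179.537 mm
D − Pe = 179.537 − 110.0 = 69.537 mm
Volume = 69.537 mm × 370.1 ha × 10 = 257356.4 m³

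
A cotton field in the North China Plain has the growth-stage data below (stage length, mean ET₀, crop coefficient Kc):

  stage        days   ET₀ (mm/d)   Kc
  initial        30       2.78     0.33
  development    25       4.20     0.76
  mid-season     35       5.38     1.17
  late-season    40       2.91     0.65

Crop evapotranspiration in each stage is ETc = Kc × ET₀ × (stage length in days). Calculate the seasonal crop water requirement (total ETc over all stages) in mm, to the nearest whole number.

403 mm

initial: 0.33 × 2.78 × 30 = 27.52 mm
development: 0.76 × 4.20 × 25 = 79.80 mm
mid-season: 1.17 × 5.38 × 35 = 220.31 mm
late-season: 0.65 × 2.91 × 40 = 75.66 mm
Seasonal total = 403.29 mm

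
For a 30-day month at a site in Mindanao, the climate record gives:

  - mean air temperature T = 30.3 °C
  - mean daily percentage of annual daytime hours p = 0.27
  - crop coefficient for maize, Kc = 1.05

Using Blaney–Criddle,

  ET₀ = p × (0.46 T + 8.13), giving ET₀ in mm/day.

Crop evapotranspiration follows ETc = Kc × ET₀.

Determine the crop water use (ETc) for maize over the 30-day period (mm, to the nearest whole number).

188 mm

ET₀ = 0.27 × (0.46 × 30.3 + 8.13) = 0.27 × 22.068 = 5.9584 mm/d
ETc = Kc × ET₀ = 1.05 × 5.9584 = 6.2563 mm/d
Over 30 days: 6.2563 × 30 = 187.689 mm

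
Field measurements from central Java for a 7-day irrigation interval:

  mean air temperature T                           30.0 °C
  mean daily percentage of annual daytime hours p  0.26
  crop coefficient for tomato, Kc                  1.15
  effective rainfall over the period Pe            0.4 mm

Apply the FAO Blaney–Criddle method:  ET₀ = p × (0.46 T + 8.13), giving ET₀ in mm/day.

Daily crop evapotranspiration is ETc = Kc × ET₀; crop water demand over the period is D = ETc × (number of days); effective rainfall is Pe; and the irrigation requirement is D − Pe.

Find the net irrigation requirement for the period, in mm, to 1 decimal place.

ET₀ = 0.26 × (0.46 × 30.0 + 8.13) = 0.26 × 21.930 = 5.7018 mm/d
ETc = Kc × ET₀ = 1.15 × 5.7018 = 6.5571 mm/d
Crop demand D = ETc × 7 d = 6.5571 × 7 = 45.900 mm
D − Pe = 45.900 − 0.4 = 45.500 mm

45.5 mm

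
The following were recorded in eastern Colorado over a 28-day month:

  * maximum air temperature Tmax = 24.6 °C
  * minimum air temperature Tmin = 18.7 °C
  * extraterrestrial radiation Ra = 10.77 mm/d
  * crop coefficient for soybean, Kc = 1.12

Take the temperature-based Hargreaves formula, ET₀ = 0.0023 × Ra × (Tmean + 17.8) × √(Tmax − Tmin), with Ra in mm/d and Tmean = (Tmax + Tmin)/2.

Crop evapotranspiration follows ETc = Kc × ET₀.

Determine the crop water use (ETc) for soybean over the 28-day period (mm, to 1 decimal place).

74.4 mm

Tmean = (24.6 + 18.7)/2 = 21.65 °C
ET₀ = 0.0023 × 10.77 × (21.65 + 17.8) × √5.9 = 0.0023 × 10.77 × 39.45 × 2.4290 = 2.3737 mm/d
ETc = Kc × ET₀ = 1.12 × 2.3737 = 2.6585 mm/d
Over 28 days: 2.6585 × 28 = 74.438 mm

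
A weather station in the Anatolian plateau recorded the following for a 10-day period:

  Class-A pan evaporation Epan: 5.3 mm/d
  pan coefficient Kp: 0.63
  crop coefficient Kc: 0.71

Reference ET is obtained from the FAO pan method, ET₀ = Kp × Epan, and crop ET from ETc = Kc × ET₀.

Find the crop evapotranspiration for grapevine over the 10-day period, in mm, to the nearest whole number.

24 mm

ET₀ = 0.63 × 5.3 = 3.3390 mm/d
ETc = Kc × ET₀ = 0.71 × 3.3390 = 2.3707 mm/d
Over 10 days: 2.3707 × 10 = 23.707 mm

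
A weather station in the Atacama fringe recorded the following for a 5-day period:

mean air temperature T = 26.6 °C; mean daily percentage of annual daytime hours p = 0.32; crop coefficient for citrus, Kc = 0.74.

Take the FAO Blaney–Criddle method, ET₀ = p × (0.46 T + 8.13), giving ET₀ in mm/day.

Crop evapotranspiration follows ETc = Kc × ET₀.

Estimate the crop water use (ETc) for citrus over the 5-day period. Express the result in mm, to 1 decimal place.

ET₀ = 0.32 × (0.46 × 26.6 + 8.13) = 0.32 × 20.366 = 6.5171 mm/d
ETc = Kc × ET₀ = 0.74 × 6.5171 = 4.8227 mm/d
Over 5 days: 4.8227 × 5 = 24.114 mm

24.1 mm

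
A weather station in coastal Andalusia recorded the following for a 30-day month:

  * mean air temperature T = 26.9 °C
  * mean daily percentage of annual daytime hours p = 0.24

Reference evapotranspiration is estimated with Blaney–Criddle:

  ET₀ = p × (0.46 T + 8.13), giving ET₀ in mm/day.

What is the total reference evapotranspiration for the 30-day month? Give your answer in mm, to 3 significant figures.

148 mm

ET₀ = 0.24 × (0.46 × 26.9 + 8.13) = 0.24 × 20.504 = 4.9210 mm/d
Monthly total = 4.9210 × 30 = 147.630 mm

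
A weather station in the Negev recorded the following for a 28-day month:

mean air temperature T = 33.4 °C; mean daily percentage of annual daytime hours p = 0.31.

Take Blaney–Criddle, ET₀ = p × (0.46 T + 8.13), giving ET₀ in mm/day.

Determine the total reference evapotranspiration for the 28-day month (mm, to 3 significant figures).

ET₀ = 0.31 × (0.46 × 33.4 + 8.13) = 0.31 × 23.494 = 7.2831 mm/d
Monthly total = 7.2831 × 28 = 203.927 mm

204 mm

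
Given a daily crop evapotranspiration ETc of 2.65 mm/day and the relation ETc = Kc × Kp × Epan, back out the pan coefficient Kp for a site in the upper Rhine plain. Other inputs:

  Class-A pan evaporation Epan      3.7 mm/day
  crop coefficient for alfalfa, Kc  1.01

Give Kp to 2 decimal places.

ETc = Kc × Kp × Epan  ⇒  Kp = ETc / (Kc × Epan)
Kp = 2.65 / (1.01 × 3.7) = 2.65 / 3.737 = 0.7091

0.71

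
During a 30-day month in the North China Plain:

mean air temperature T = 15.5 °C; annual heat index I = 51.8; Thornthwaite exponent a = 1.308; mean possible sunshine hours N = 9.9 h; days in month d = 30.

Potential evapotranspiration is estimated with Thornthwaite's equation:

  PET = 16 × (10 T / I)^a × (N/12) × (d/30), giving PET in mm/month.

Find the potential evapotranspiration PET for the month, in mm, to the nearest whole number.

55 mm

10T/I = 10 × 15.5 / 51.8 = 2.9923
(10T/I)^a = 2.9923^1.308 = 4.1939
Uncorrected PET = 16 × 4.1939 = 67.102 mm
Correction = (N/12)(d/30) = (9.9/12)(30/30) = 0.8250
PET = 67.102 × 0.8250 = 55.359 mm/month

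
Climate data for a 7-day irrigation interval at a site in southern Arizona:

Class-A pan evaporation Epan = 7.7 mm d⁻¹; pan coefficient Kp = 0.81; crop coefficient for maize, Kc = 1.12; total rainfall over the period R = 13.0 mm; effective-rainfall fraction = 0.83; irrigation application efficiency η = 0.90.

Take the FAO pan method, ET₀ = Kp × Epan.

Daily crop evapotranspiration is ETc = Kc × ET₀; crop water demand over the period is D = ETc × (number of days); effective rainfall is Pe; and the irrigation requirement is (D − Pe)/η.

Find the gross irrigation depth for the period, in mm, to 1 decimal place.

42.3 mm

ET₀ = 0.81 × 7.7 = 6.2370 mm/d
ETc = Kc × ET₀ = 1.12 × 6.2370 = 6.9854 mm/d
Crop demand D = ETc × 7 d = 6.9854 × 7 = 48.898 mm
Pe = 0.83 × 13.0 = 10.790 mm
D − Pe = 48.898 − 10.790 = 38.108 mm
Gross irrigation = 38.108 / 0.90 = 42.342 mm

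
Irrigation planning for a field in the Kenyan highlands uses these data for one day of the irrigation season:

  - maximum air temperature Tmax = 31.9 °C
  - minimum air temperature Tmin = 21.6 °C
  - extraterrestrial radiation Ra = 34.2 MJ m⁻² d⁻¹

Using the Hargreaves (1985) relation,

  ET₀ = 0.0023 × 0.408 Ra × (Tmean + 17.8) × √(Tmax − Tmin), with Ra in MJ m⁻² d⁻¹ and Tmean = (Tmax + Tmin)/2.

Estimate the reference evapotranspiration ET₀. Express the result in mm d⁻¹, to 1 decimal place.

4.6 mm d⁻¹

Tmean = (31.9 + 21.6)/2 = 26.75 °C
0.408 Ra = 0.408 × 34.2 = 13.9536 mm/d equivalent
ET₀ = 0.0023 × 13.9536 × (26.75 + 17.8) × √10.3 = 0.0023 × 13.9536 × 44.55 × 3.2094 = 4.5887 mm/d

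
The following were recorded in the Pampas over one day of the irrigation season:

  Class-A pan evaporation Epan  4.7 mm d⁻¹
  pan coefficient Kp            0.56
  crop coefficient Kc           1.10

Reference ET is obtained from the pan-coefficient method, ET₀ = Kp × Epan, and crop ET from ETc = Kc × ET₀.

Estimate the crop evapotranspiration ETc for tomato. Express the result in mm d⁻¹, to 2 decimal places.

2.90 mm d⁻¹

ET₀ = 0.56 × 4.7 = 2.6320 mm/d
ETc = Kc × ET₀ = 1.10 × 2.6320 = 2.8952 mm/d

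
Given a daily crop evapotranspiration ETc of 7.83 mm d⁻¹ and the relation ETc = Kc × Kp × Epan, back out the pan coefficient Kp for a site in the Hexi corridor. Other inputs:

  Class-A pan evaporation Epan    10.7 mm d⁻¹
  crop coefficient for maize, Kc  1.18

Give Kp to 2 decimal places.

0.62

ETc = Kc × Kp × Epan  ⇒  Kp = ETc / (Kc × Epan)
Kp = 7.83 / (1.18 × 10.7) = 7.83 / 12.626 = 0.6201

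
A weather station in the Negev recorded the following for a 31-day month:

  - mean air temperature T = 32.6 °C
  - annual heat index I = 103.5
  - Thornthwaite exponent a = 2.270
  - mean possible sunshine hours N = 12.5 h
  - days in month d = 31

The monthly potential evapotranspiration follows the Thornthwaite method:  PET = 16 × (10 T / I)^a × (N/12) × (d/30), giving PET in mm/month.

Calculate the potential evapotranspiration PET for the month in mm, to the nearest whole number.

10T/I = 10 × 32.6 / 103.5 = 3.1498
(10T/I)^a = 3.1498^2.270 = 13.5239
Uncorrected PET = 16 × 13.5239 = 216.382 mm
Correction = (N/12)(d/30) = (12.5/12)(31/30) = 1.0764
PET = 216.382 × 1.0764 = 232.914 mm/month

233 mm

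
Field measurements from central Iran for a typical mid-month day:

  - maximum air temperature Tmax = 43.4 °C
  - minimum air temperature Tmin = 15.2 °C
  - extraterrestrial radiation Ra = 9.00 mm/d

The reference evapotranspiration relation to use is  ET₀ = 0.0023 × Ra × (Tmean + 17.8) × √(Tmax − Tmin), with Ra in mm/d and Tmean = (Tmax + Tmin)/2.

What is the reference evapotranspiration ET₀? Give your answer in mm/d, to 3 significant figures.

5.18 mm/d

Tmean = (43.4 + 15.2)/2 = 29.30 °C
ET₀ = 0.0023 × 9.00 × (29.30 + 17.8) × √28.2 = 0.0023 × 9.00 × 47.10 × 5.3104 = 5.1775 mm/d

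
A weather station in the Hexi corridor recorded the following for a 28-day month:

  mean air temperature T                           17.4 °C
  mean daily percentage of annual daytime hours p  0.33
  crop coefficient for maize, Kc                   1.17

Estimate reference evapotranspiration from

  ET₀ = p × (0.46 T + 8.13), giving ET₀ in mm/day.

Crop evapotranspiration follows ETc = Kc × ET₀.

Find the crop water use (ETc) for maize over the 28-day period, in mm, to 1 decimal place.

174.4 mm

ET₀ = 0.33 × (0.46 × 17.4 + 8.13) = 0.33 × 16.134 = 5.3242 mm/d
ETc = Kc × ET₀ = 1.17 × 5.3242 = 6.2293 mm/d
Over 28 days: 6.2293 × 28 = 174.420 mm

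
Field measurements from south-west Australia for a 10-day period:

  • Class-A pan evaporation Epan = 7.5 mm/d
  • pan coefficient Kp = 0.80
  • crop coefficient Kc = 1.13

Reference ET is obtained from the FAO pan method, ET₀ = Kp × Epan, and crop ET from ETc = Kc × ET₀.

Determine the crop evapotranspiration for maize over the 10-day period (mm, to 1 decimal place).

ET₀ = 0.80 × 7.5 = 6.0000 mm/d
ETc = Kc × ET₀ = 1.13 × 6.0000 = 6.7800 mm/d
Over 10 days: 6.7800 × 10 = 67.800 mm

67.8 mm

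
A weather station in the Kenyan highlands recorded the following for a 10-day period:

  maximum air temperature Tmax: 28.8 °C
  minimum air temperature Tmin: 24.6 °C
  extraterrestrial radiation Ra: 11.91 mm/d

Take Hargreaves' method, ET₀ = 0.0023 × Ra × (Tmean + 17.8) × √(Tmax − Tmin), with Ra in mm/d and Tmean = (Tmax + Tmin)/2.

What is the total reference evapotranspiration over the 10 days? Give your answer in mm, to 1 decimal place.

Tmean = (28.8 + 24.6)/2 = 26.70 °C
ET₀ = 0.0023 × 11.91 × (26.70 + 17.8) × √4.2 = 0.0023 × 11.91 × 44.50 × 2.0494 = 2.4982 mm/d
Over 10 days: 2.4982 × 10 = 24.982 mm

25.0 mm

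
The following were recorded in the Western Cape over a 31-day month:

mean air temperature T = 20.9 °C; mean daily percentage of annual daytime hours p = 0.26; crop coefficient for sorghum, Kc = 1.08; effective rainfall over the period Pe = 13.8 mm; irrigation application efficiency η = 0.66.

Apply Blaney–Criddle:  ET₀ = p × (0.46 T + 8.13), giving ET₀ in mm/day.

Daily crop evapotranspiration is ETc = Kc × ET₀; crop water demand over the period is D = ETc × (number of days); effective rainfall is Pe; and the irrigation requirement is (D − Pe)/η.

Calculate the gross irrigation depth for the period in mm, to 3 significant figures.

ET₀ = 0.26 × (0.46 × 20.9 + 8.13) = 0.26 × 17.744 = 4.6134 mm/d
ETc = Kc × ET₀ = 1.08 × 4.6134 = 4.9825 mm/d
Crop demand D = ETc × 31 d = 4.9825 × 31 = 154.458 mm
D − Pe = 154.458 − 13.8 = 140.658 mm
Gross irrigation = 140.658 / 0.66 = 213.118 mm

213 mm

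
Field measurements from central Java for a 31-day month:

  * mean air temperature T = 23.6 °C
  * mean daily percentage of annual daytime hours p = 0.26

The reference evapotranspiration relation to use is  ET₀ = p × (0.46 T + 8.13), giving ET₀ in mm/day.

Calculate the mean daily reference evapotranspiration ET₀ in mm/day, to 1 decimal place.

4.9 mm/day

ET₀ = 0.26 × (0.46 × 23.6 + 8.13) = 0.26 × 18.986 = 4.9364 mm/d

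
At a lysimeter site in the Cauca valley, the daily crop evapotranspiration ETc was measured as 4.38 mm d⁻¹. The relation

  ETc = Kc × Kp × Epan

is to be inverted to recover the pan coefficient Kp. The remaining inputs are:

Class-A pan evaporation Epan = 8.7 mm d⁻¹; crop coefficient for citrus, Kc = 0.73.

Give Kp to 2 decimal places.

0.69

ETc = Kc × Kp × Epan  ⇒  Kp = ETc / (Kc × Epan)
Kp = 4.38 / (0.73 × 8.7) = 4.38 / 6.351 = 0.6897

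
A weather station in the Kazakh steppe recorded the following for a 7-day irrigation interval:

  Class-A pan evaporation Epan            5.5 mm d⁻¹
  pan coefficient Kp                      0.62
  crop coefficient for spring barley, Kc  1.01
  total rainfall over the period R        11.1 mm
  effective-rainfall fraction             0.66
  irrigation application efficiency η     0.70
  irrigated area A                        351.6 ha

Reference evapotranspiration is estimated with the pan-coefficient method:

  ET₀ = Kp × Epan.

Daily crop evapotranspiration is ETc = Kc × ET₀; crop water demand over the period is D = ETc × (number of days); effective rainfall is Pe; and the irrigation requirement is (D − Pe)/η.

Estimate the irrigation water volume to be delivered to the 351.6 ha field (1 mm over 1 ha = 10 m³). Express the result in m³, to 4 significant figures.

ET₀ = 0.62 × 5.5 = 3.4100 mm/d
ETc = Kc × ET₀ = 1.01 × 3.4100 = 3.4441 mm/d
Crop demand D = ETc × 7 d = 3.4441 × 7 = 24.109 mm
Pe = 0.66 × 11.1 = 7.326 mm
D − Pe = 24.109 − 7.326 = 16.783 mm
Gross irrigation = 16.783 / 0.70 = 23.976 mm
Volume = 23.976 mm × 351.6 ha × 10 = 84299.6 m³

84300 m³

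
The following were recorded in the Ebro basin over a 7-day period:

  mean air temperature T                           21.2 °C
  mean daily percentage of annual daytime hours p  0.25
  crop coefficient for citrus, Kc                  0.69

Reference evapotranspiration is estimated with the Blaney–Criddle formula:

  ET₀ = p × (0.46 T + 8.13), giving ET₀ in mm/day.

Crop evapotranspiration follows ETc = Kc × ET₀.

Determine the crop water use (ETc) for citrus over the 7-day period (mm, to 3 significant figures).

ET₀ = 0.25 × (0.46 × 21.2 + 8.13) = 0.25 × 17.882 = 4.4705 mm/d
ETc = Kc × ET₀ = 0.69 × 4.4705 = 3.0846 mm/d
Over 7 days: 3.0846 × 7 = 21.592 mm

21.6 mm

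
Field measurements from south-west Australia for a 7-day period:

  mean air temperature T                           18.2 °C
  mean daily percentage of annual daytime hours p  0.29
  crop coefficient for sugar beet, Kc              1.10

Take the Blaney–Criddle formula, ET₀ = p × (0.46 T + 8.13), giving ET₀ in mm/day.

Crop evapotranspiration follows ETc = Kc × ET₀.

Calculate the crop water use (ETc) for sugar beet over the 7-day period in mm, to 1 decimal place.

36.8 mm

ET₀ = 0.29 × (0.46 × 18.2 + 8.13) = 0.29 × 16.502 = 4.7856 mm/d
ETc = Kc × ET₀ = 1.10 × 4.7856 = 5.2642 mm/d
Over 7 days: 5.2642 × 7 = 36.849 mm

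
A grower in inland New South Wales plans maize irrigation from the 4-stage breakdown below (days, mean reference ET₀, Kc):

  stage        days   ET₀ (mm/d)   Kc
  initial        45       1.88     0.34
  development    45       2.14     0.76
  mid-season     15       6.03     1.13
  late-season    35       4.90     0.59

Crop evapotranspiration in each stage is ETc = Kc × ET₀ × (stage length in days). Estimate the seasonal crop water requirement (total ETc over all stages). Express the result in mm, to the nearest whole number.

initial: 0.34 × 1.88 × 45 = 28.76 mm
development: 0.76 × 2.14 × 45 = 73.19 mm
mid-season: 1.13 × 6.03 × 15 = 102.21 mm
late-season: 0.59 × 4.90 × 35 = 101.19 mm
Seasonal total = 305.35 mm

305 mm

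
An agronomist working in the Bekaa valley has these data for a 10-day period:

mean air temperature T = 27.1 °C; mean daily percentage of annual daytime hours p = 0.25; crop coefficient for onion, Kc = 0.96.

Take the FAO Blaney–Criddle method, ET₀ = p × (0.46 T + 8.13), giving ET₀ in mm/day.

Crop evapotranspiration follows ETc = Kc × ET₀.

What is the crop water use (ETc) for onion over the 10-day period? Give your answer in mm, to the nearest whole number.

49 mm

ET₀ = 0.25 × (0.46 × 27.1 + 8.13) = 0.25 × 20.596 = 5.1490 mm/d
ETc = Kc × ET₀ = 0.96 × 5.1490 = 4.9430 mm/d
Over 10 days: 4.9430 × 10 = 49.430 mm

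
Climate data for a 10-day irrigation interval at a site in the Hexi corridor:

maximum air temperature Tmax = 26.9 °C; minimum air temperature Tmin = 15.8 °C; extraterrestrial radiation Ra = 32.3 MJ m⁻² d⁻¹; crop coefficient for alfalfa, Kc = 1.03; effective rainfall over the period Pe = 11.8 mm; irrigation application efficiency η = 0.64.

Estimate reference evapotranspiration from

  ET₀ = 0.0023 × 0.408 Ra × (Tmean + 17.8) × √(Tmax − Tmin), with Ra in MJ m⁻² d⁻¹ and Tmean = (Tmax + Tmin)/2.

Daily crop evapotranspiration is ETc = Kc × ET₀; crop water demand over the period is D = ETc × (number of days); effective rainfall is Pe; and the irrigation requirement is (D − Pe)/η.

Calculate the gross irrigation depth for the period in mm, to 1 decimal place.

45.2 mm

Tmean = (26.9 + 15.8)/2 = 21.35 °C
0.408 Ra = 0.408 × 32.3 = 13.1784 mm/d equivalent
ET₀ = 0.0023 × 13.1784 × (21.35 + 17.8) × √11.1 = 0.0023 × 13.1784 × 39.15 × 3.3317 = 3.9536 mm/d
ETc = Kc × ET₀ = 1.03 × 3.9536 = 4.0722 mm/d
Crop demand D = ETc × 10 d = 4.0722 × 10 = 40.722 mm
D − Pe = 40.722 − 11.8 = 28.922 mm
Gross irrigation = 28.922 / 0.64 = 45.191 mm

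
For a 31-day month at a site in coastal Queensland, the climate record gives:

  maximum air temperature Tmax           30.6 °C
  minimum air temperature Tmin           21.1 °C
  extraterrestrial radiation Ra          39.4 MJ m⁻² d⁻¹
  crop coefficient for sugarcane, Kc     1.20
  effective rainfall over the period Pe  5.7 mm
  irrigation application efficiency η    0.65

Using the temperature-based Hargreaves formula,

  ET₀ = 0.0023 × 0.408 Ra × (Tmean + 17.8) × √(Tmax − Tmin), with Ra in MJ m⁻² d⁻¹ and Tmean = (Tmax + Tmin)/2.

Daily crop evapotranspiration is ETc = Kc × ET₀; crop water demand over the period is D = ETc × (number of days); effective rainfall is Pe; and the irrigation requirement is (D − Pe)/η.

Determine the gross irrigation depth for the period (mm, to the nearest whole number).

Tmean = (30.6 + 21.1)/2 = 25.85 °C
0.408 Ra = 0.408 × 39.4 = 16.0752 mm/d equivalent
ET₀ = 0.0023 × 16.0752 × (25.85 + 17.8) × √9.5 = 0.0023 × 16.0752 × 43.65 × 3.0822 = 4.9743 mm/d
ETc = Kc × ET₀ = 1.20 × 4.9743 = 5.9692 mm/d
Crop demand D = ETc × 31 d = 5.9692 × 31 = 185.045 mm
D − Pe = 185.045 − 5.7 = 179.345 mm
Gross irrigation = 179.345 / 0.65 = 275.915 mm

276 mm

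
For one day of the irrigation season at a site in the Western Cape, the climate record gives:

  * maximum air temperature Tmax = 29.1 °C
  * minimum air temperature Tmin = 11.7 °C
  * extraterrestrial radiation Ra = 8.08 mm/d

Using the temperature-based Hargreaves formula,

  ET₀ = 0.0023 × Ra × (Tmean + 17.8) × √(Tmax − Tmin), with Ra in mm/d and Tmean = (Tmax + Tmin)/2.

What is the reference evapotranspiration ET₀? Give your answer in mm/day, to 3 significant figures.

2.96 mm/day

Tmean = (29.1 + 11.7)/2 = 20.40 °C
ET₀ = 0.0023 × 8.08 × (20.40 + 17.8) × √17.4 = 0.0023 × 8.08 × 38.20 × 4.1713 = 2.9612 mm/d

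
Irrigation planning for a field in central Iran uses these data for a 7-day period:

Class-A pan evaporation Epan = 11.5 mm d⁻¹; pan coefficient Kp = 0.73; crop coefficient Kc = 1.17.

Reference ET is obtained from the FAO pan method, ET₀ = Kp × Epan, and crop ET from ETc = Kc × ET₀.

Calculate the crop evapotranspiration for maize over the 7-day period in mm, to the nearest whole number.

69 mm

ET₀ = 0.73 × 11.5 = 8.3950 mm/d
ETc = Kc × ET₀ = 1.17 × 8.3950 = 9.8222 mm/d
Over 7 days: 9.8222 × 7 = 68.755 mm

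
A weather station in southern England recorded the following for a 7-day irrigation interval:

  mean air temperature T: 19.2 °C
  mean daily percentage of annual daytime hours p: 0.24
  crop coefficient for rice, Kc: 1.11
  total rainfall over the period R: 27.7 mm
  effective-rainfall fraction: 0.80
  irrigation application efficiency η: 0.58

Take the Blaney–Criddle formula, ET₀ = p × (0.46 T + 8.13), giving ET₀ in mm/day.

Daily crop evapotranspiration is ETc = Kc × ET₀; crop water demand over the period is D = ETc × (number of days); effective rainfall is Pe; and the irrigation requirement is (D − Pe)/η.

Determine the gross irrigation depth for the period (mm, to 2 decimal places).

ET₀ = 0.24 × (0.46 × 19.2 + 8.13) = 0.24 × 16.962 = 4.0709 mm/d
ETc = Kc × ET₀ = 1.11 × 4.0709 = 4.5187 mm/d
Crop demand D = ETc × 7 d = 4.5187 × 7 = 31.631 mm
Pe = 0.80 × 27.7 = 22.160 mm
D − Pe = 31.631 − 22.160 = 9.471 mm
Gross irrigation = 9.471 / 0.58 = 16.329 mm

16.33 mm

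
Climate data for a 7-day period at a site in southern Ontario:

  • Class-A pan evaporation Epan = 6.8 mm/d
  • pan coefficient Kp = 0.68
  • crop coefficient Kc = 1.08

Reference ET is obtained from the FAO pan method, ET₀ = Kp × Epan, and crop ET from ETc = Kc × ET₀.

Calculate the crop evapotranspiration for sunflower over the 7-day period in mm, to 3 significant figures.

ET₀ = 0.68 × 6.8 = 4.6240 mm/d
ETc = Kc × ET₀ = 1.08 × 4.6240 = 4.9939 mm/d
Over 7 days: 4.9939 × 7 = 34.957 mm

35.0 mm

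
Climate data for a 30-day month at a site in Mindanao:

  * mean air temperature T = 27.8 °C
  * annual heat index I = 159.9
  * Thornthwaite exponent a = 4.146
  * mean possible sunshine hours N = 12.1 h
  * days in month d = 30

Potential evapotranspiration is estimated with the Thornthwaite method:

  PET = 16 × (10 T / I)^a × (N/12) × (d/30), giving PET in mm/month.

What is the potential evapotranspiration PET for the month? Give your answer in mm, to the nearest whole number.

160 mm

10T/I = 10 × 27.8 / 159.9 = 1.7386
(10T/I)^a = 1.7386^4.146 = 9.9053
Uncorrected PET = 16 × 9.9053 = 158.485 mm
Correction = (N/12)(d/30) = (12.1/12)(30/30) = 1.0083
PET = 158.485 × 1.0083 = 159.800 mm/month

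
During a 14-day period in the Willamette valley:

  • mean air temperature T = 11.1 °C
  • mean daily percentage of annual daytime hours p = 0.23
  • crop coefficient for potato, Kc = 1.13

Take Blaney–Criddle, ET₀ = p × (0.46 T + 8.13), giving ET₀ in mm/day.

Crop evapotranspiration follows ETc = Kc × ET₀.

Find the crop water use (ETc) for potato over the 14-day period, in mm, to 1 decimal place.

48.2 mm

ET₀ = 0.23 × (0.46 × 11.1 + 8.13) = 0.23 × 13.236 = 3.0443 mm/d
ETc = Kc × ET₀ = 1.13 × 3.0443 = 3.4401 mm/d
Over 14 days: 3.4401 × 14 = 48.161 mm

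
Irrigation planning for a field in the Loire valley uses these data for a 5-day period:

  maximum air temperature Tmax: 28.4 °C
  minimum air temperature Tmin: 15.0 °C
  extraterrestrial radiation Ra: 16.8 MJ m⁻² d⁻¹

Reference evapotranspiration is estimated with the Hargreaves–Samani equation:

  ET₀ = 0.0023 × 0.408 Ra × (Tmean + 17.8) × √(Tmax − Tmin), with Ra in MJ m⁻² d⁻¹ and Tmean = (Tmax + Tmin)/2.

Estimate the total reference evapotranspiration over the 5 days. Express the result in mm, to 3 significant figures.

Tmean = (28.4 + 15.0)/2 = 21.70 °C
0.408 Ra = 0.408 × 16.8 = 6.8544 mm/d equivalent
ET₀ = 0.0023 × 6.8544 × (21.70 + 17.8) × √13.4 = 0.0023 × 6.8544 × 39.50 × 3.6606 = 2.2795 mm/d
Over 5 days: 2.2795 × 5 = 11.398 mm

11.4 mm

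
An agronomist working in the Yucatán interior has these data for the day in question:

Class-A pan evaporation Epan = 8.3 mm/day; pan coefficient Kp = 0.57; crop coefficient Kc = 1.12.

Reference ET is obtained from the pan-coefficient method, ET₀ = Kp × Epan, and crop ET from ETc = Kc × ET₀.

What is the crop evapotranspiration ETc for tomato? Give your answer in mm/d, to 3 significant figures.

5.30 mm/d

ET₀ = 0.57 × 8.3 = 4.7310 mm/d
ETc = Kc × ET₀ = 1.12 × 4.7310 = 5.2987 mm/d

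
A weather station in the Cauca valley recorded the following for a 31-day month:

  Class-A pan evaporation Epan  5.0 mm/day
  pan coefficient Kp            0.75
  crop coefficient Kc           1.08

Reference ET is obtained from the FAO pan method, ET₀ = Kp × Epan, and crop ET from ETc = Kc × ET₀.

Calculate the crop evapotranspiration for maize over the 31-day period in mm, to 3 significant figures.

ET₀ = 0.75 × 5.0 = 3.7500 mm/d
ETc = Kc × ET₀ = 1.08 × 3.7500 = 4.0500 mm/d
Over 31 days: 4.0500 × 31 = 125.550 mm

126 mm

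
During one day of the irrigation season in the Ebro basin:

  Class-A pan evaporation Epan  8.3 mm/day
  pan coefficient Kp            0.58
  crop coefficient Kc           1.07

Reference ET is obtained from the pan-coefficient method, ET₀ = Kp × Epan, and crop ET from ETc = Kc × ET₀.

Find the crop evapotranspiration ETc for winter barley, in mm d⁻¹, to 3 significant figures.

5.15 mm d⁻¹

ET₀ = 0.58 × 8.3 = 4.8140 mm/d
ETc = Kc × ET₀ = 1.07 × 4.8140 = 5.1510 mm/d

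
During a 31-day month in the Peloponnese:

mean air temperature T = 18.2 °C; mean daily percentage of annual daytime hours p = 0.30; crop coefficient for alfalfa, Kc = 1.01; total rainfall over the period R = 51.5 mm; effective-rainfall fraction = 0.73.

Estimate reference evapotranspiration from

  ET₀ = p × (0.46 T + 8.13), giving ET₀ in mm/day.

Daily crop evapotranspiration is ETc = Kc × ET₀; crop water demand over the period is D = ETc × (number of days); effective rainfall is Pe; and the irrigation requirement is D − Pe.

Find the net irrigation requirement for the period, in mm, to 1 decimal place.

ET₀ = 0.30 × (0.46 × 18.2 + 8.13) = 0.30 × 16.502 = 4.9506 mm/d
ETc = Kc × ET₀ = 1.01 × 4.9506 = 5.0001 mm/d
Crop demand D = ETc × 31 d = 5.0001 × 31 = 155.003 mm
Pe = 0.73 × 51.5 = 37.595 mm
D − Pe = 155.003 − 37.595 = 117.408 mm

117.4 mm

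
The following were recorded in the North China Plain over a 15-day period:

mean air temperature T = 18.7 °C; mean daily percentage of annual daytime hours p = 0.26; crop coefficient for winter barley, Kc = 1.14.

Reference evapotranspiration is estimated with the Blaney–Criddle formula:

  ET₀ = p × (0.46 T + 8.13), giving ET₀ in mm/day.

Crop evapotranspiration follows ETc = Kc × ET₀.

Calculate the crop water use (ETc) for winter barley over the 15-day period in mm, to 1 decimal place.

ET₀ = 0.26 × (0.46 × 18.7 + 8.13) = 0.26 × 16.732 = 4.3503 mm/d
ETc = Kc × ET₀ = 1.14 × 4.3503 = 4.9593 mm/d
Over 15 days: 4.9593 × 15 = 74.390 mm

74.4 mm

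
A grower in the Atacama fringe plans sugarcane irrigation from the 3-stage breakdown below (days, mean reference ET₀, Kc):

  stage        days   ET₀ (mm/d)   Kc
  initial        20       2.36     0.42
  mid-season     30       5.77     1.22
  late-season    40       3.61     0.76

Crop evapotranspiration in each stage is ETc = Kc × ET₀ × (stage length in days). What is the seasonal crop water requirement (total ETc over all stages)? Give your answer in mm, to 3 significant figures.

initial: 0.42 × 2.36 × 20 = 19.82 mm
mid-season: 1.22 × 5.77 × 30 = 211.18 mm
late-season: 0.76 × 3.61 × 40 = 109.74 mm
Seasonal total = 340.74 mm

341 mm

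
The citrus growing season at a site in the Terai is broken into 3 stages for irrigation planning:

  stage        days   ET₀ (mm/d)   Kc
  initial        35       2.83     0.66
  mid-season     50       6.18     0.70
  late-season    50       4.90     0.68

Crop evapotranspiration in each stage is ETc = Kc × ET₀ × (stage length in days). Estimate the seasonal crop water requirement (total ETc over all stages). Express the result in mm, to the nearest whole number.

448 mm

initial: 0.66 × 2.83 × 35 = 65.37 mm
mid-season: 0.70 × 6.18 × 50 = 216.30 mm
late-season: 0.68 × 4.90 × 50 = 166.60 mm
Seasonal total = 448.27 mm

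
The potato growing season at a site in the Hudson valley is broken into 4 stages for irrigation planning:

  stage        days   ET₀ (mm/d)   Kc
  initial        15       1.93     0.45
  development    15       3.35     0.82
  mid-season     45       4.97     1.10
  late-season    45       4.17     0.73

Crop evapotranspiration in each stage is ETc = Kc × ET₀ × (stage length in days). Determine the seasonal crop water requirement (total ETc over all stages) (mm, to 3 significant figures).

initial: 0.45 × 1.93 × 15 = 13.03 mm
development: 0.82 × 3.35 × 15 = 41.21 mm
mid-season: 1.10 × 4.97 × 45 = 246.02 mm
late-season: 0.73 × 4.17 × 45 = 136.98 mm
Seasonal total = 437.24 mm

437 mm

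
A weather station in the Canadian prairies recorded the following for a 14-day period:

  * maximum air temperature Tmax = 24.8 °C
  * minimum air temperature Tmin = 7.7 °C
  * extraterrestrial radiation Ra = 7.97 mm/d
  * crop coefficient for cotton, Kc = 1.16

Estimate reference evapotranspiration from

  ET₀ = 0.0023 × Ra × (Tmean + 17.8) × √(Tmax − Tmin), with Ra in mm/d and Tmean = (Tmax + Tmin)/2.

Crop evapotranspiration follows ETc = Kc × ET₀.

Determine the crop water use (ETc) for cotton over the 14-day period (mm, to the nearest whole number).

Tmean = (24.8 + 7.7)/2 = 16.25 °C
ET₀ = 0.0023 × 7.97 × (16.25 + 17.8) × √17.1 = 0.0023 × 7.97 × 34.05 × 4.1352 = 2.5811 mm/d
ETc = Kc × ET₀ = 1.16 × 2.5811 = 2.9941 mm/d
Over 14 days: 2.9941 × 14 = 41.917 mm

42 mm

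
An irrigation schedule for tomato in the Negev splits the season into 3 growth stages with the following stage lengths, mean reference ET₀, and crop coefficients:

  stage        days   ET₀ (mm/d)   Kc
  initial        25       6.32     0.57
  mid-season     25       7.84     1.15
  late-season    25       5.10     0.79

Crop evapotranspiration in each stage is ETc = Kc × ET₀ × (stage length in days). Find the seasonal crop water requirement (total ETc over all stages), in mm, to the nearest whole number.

416 mm

initial: 0.57 × 6.32 × 25 = 90.06 mm
mid-season: 1.15 × 7.84 × 25 = 225.40 mm
late-season: 0.79 × 5.10 × 25 = 100.73 mm
Seasonal total = 416.19 mm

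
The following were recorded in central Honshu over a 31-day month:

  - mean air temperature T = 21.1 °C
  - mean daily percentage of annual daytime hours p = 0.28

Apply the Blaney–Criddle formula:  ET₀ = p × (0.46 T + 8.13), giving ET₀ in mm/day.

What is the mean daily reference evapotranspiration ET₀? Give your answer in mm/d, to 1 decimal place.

5.0 mm/d

ET₀ = 0.28 × (0.46 × 21.1 + 8.13) = 0.28 × 17.836 = 4.9941 mm/d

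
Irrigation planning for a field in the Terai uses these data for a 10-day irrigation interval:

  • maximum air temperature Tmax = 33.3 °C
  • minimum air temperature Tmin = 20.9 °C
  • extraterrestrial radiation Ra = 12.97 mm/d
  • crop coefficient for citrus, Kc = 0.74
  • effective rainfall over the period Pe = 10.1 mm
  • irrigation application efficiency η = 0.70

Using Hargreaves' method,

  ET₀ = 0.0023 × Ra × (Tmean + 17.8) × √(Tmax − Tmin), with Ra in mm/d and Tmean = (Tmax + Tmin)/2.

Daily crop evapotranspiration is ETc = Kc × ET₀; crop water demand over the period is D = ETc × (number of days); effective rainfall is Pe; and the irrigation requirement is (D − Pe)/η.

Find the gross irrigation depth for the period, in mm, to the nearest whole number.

Tmean = (33.3 + 20.9)/2 = 27.10 °C
ET₀ = 0.0023 × 12.97 × (27.10 + 17.8) × √12.4 = 0.0023 × 12.97 × 44.90 × 3.5214 = 4.7166 mm/d
ETc = Kc × ET₀ = 0.74 × 4.7166 = 3.4903 mm/d
Crop demand D = ETc × 10 d = 3.4903 × 10 = 34.903 mm
D − Pe = 34.903 − 10.1 = 24.803 mm
Gross irrigation = 24.803 / 0.70 = 35.433 mm

35 mm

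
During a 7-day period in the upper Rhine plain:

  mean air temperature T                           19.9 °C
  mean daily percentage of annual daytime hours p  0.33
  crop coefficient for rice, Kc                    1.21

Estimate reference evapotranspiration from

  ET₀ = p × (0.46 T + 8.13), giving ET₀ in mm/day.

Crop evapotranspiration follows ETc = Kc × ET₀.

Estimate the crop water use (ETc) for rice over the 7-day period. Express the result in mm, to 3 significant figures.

ET₀ = 0.33 × (0.46 × 19.9 + 8.13) = 0.33 × 17.284 = 5.7037 mm/d
ETc = Kc × ET₀ = 1.21 × 5.7037 = 6.9015 mm/d
Over 7 days: 6.9015 × 7 = 48.311 mm

48.3 mm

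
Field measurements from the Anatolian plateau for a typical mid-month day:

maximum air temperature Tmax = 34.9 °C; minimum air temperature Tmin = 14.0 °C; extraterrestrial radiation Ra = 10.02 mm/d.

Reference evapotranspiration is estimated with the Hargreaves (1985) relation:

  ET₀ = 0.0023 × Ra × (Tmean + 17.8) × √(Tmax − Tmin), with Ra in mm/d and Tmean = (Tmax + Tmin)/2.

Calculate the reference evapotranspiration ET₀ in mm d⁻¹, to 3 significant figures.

Tmean = (34.9 + 14.0)/2 = 24.45 °C
ET₀ = 0.0023 × 10.02 × (24.45 + 17.8) × √20.9 = 0.0023 × 10.02 × 42.25 × 4.5717 = 4.4514 mm/d

4.45 mm d⁻¹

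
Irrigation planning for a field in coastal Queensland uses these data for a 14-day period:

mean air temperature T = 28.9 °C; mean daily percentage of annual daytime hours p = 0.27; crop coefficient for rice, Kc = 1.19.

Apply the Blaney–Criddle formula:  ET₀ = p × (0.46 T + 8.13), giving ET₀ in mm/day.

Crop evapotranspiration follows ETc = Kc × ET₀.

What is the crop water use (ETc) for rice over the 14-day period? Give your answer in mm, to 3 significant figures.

96.4 mm

ET₀ = 0.27 × (0.46 × 28.9 + 8.13) = 0.27 × 21.424 = 5.7845 mm/d
ETc = Kc × ET₀ = 1.19 × 5.7845 = 6.8836 mm/d
Over 14 days: 6.8836 × 14 = 96.370 mm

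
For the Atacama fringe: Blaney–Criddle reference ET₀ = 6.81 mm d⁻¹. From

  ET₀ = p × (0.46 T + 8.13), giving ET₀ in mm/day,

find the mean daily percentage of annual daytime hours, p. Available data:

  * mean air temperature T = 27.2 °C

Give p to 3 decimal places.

0.330

p = ET₀ / (0.46 T + 8.13) = 6.81 / (0.46 × 27.2 + 8.13) = 6.81 / 20.642 = 0.3299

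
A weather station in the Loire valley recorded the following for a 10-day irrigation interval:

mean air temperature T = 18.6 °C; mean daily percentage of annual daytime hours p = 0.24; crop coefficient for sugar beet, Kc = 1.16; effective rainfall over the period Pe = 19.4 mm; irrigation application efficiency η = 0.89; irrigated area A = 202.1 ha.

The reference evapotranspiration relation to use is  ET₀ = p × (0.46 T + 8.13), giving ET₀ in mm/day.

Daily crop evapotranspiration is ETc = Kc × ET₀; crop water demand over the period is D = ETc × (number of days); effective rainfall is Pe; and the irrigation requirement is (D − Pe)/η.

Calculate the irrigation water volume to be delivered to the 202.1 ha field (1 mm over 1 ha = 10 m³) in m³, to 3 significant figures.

61400 m³

ET₀ = 0.24 × (0.46 × 18.6 + 8.13) = 0.24 × 16.686 = 4.0046 mm/d
ETc = Kc × ET₀ = 1.16 × 4.0046 = 4.6453 mm/d
Crop demand D = ETc × 10 d = 4.6453 × 10 = 46.453 mm
D − Pe = 46.453 − 19.4 = 27.053 mm
Gross irrigation = 27.053 / 0.89 = 30.397 mm
Volume = 30.397 mm × 202.1 ha × 10 = 61432.3 m³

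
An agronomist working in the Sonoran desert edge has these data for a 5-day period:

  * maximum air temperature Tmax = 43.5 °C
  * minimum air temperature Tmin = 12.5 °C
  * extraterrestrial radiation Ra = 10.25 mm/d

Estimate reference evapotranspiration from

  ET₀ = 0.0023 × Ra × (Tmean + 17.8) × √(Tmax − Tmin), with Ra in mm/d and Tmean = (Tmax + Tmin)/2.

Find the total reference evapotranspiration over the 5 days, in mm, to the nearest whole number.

Tmean = (43.5 + 12.5)/2 = 28.00 °C
ET₀ = 0.0023 × 10.25 × (28.00 + 17.8) × √31.0 = 0.0023 × 10.25 × 45.80 × 5.5678 = 6.0117 mm/d
Over 5 days: 6.0117 × 5 = 30.059 mm

30 mm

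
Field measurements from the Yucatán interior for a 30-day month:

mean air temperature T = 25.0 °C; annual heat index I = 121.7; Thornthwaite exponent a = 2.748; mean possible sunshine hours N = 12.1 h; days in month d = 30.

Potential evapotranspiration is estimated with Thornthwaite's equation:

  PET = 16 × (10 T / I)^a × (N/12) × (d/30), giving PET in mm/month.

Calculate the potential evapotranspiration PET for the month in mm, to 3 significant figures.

117 mm

10T/I = 10 × 25.0 / 121.7 = 2.0542
(10T/I)^a = 2.0542^2.748 = 7.2301
Uncorrected PET = 16 × 7.2301 = 115.682 mm
Correction = (N/12)(d/30) = (12.1/12)(30/30) = 1.0083
PET = 115.682 × 1.0083 = 116.642 mm/month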